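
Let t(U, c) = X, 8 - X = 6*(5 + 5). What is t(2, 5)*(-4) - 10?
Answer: 198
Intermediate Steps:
X = -52 (X = 8 - 6*(5 + 5) = 8 - 6*10 = 8 - 1*60 = 8 - 60 = -52)
t(U, c) = -52
t(2, 5)*(-4) - 10 = -52*(-4) - 10 = 208 - 10 = 198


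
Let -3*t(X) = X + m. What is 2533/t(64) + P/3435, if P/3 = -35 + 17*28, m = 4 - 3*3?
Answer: -8674836/67555 ≈ -128.41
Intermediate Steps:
m = -5 (m = 4 - 9 = -5)
t(X) = 5/3 - X/3 (t(X) = -(X - 5)/3 = -(-5 + X)/3 = 5/3 - X/3)
P = 1323 (P = 3*(-35 + 17*28) = 3*(-35 + 476) = 3*441 = 1323)
2533/t(64) + P/3435 = 2533/(5/3 - ⅓*64) + 1323/3435 = 2533/(5/3 - 64/3) + 1323*(1/3435) = 2533/(-59/3) + 441/1145 = 2533*(-3/59) + 441/1145 = -7599/59 + 441/1145 = -8674836/67555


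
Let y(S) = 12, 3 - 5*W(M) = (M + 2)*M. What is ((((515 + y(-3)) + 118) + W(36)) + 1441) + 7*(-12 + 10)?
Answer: 1799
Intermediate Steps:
W(M) = 3/5 - M*(2 + M)/5 (W(M) = 3/5 - (M + 2)*M/5 = 3/5 - (2 + M)*M/5 = 3/5 - M*(2 + M)/5)
((((515 + y(-3)) + 118) + W(36)) + 1441) + 7*(-12 + 10) = ((((515 + 12) + 118) + (3/5 - 2/5*36 - 1/5*36**2)) + 1441) + 7*(-12 + 10) = (((527 + 118) + (3/5 - 72/5 - 1/5*1296)) + 1441) + 7*(-2) = ((645 + (3/5 - 72/5 - 1296/5)) + 1441) - 14 = ((645 - 273) + 1441) - 14 = (372 + 1441) - 14 = 1813 - 14 = 1799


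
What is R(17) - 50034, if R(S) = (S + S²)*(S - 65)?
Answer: -64722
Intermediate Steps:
R(S) = (-65 + S)*(S + S²) (R(S) = (S + S²)*(-65 + S) = (-65 + S)*(S + S²))
R(17) - 50034 = 17*(-65 + 17² - 64*17) - 50034 = 17*(-65 + 289 - 1088) - 50034 = 17*(-864) - 50034 = -14688 - 50034 = -64722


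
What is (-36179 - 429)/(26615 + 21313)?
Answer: -4576/5991 ≈ -0.76381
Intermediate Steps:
(-36179 - 429)/(26615 + 21313) = -36608/47928 = -36608*1/47928 = -4576/5991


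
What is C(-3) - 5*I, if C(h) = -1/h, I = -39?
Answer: 586/3 ≈ 195.33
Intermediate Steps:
C(-3) - 5*I = -1/(-3) - 5*(-39) = -1*(-⅓) + 195 = ⅓ + 195 = 586/3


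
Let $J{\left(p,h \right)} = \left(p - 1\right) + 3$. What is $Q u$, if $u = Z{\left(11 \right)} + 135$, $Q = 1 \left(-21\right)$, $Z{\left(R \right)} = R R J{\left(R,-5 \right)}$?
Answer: $-35868$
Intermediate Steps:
$J{\left(p,h \right)} = 2 + p$ ($J{\left(p,h \right)} = \left(-1 + p\right) + 3 = 2 + p$)
$Z{\left(R \right)} = R^{2} \left(2 + R\right)$ ($Z{\left(R \right)} = R R \left(2 + R\right) = R^{2} \left(2 + R\right)$)
$Q = -21$
$u = 1708$ ($u = 11^{2} \left(2 + 11\right) + 135 = 121 \cdot 13 + 135 = 1573 + 135 = 1708$)
$Q u = \left(-21\right) 1708 = -35868$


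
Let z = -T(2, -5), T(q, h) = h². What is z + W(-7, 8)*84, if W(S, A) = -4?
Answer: -361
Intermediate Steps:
z = -25 (z = -1*(-5)² = -1*25 = -25)
z + W(-7, 8)*84 = -25 - 4*84 = -25 - 336 = -361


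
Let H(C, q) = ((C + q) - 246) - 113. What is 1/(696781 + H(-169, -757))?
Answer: 1/695496 ≈ 1.4378e-6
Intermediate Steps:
H(C, q) = -359 + C + q (H(C, q) = (-246 + C + q) - 113 = -359 + C + q)
1/(696781 + H(-169, -757)) = 1/(696781 + (-359 - 169 - 757)) = 1/(696781 - 1285) = 1/695496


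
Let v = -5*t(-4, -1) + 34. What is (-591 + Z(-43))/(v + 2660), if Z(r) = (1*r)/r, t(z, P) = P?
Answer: -590/2699 ≈ -0.21860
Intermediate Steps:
Z(r) = 1 (Z(r) = r/r = 1)
v = 39 (v = -5*(-1) + 34 = 5 + 34 = 39)
(-591 + Z(-43))/(v + 2660) = (-591 + 1)/(39 + 2660) = -590/2699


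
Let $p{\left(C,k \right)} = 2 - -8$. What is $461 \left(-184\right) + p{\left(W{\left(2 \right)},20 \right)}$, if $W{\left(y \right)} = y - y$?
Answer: $-84814$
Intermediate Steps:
$W{\left(y \right)} = 0$
$p{\left(C,k \right)} = 10$ ($p{\left(C,k \right)} = 2 + 8 = 10$)
$461 \left(-184\right) + p{\left(W{\left(2 \right)},20 \right)} = 461 \left(-184\right) + 10 = -84824 + 10 = -84814$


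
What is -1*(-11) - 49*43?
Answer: -2096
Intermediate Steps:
-1*(-11) - 49*43 = 11 - 2107 = -2096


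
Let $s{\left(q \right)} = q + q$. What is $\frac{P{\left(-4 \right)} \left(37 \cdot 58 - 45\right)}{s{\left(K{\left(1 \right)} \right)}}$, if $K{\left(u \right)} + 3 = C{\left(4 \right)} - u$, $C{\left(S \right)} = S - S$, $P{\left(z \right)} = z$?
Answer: $\frac{2101}{2} \approx 1050.5$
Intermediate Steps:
$C{\left(S \right)} = 0$
$K{\left(u \right)} = -3 - u$ ($K{\left(u \right)} = -3 + \left(0 - u\right) = -3 - u$)
$s{\left(q \right)} = 2 q$
$\frac{P{\left(-4 \right)} \left(37 \cdot 58 - 45\right)}{s{\left(K{\left(1 \right)} \right)}} = \frac{\left(-4\right) \left(37 \cdot 58 - 45\right)}{2 \left(-3 - 1\right)} = \frac{\left(-4\right) \left(2146 - 45\right)}{2 \left(-3 - 1\right)} = \frac{\left(-4\right) 2101}{2 \left(-4\right)} = - \frac{8404}{-8} = \left(-8404\right) \left(- \frac{1}{8}\right) = \frac{2101}{2}$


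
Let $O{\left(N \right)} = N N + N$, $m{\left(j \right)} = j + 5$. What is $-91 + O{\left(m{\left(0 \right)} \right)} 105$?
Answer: $3059$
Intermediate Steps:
$m{\left(j \right)} = 5 + j$
$O{\left(N \right)} = N + N^{2}$ ($O{\left(N \right)} = N^{2} + N = N + N^{2}$)
$-91 + O{\left(m{\left(0 \right)} \right)} 105 = -91 + \left(5 + 0\right) \left(1 + \left(5 + 0\right)\right) 105 = -91 + 5 \left(1 + 5\right) 105 = -91 + 5 \cdot 6 \cdot 105 = -91 + 30 \cdot 105 = -91 + 3150 = 3059$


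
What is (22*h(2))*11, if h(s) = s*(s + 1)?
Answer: 1452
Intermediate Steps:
h(s) = s*(1 + s)
(22*h(2))*11 = (22*(2*(1 + 2)))*11 = (22*(2*3))*11 = (22*6)*11 = 132*11 = 1452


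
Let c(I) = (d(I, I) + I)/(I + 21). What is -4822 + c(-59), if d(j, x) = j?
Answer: -91559/19 ≈ -4818.9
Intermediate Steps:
c(I) = 2*I/(21 + I) (c(I) = (I + I)/(I + 21) = (2*I)/(21 + I) = 2*I/(21 + I))
-4822 + c(-59) = -4822 + 2*(-59)/(21 - 59) = -4822 + 2*(-59)/(-38) = -4822 + 2*(-59)*(-1/38) = -4822 + 59/19 = -91559/19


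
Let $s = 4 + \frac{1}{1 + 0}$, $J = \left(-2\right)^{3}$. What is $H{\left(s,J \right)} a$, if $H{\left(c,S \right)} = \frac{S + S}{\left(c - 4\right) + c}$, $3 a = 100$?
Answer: $- \frac{800}{9} \approx -88.889$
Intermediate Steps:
$a = \frac{100}{3}$ ($a = \frac{1}{3} \cdot 100 = \frac{100}{3} \approx 33.333$)
$J = -8$
$s = 5$ ($s = 4 + 1^{-1} = 4 + 1 = 5$)
$H{\left(c,S \right)} = \frac{2 S}{-4 + 2 c}$ ($H{\left(c,S \right)} = \frac{2 S}{\left(c - 4\right) + c} = \frac{2 S}{\left(-4 + c\right) + c} = \frac{2 S}{-4 + 2 c}$)
$H{\left(s,J \right)} a = - \frac{8}{-2 + 5} \cdot \frac{100}{3} = - \frac{8}{3} \cdot \frac{100}{3} = \left(-8\right) \frac{1}{3} \cdot \frac{100}{3} = \left(- \frac{8}{3}\right) \frac{100}{3} = - \frac{800}{9}$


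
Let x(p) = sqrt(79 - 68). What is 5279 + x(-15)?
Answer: 5279 + sqrt(11) ≈ 5282.3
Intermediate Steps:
x(p) = sqrt(11)
5279 + x(-15) = 5279 + sqrt(11)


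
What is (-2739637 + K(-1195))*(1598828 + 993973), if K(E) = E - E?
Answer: -7103333553237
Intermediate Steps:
K(E) = 0
(-2739637 + K(-1195))*(1598828 + 993973) = (-2739637 + 0)*(1598828 + 993973) = -2739637*2592801 = -7103333553237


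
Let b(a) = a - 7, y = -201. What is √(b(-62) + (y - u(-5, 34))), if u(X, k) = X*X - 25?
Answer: 3*I*√30 ≈ 16.432*I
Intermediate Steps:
u(X, k) = -25 + X² (u(X, k) = X² - 25 = -25 + X²)
b(a) = -7 + a
√(b(-62) + (y - u(-5, 34))) = √((-7 - 62) + (-201 - (-25 + (-5)²))) = √(-69 + (-201 - (-25 + 25))) = √(-69 + (-201 - 1*0)) = √(-69 + (-201 + 0)) = √(-69 - 201) = √(-270) = 3*I*√30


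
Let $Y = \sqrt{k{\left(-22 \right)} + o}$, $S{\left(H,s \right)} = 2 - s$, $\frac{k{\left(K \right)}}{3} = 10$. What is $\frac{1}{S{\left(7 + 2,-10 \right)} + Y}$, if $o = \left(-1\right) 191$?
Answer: $\frac{12}{305} - \frac{i \sqrt{161}}{305} \approx 0.039344 - 0.041602 i$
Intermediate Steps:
$o = -191$
$k{\left(K \right)} = 30$ ($k{\left(K \right)} = 3 \cdot 10 = 30$)
$Y = i \sqrt{161}$ ($Y = \sqrt{30 - 191} = \sqrt{-161} = i \sqrt{161} \approx 12.689 i$)
$\frac{1}{S{\left(7 + 2,-10 \right)} + Y} = \frac{1}{\left(2 - -10\right) + i \sqrt{161}} = \frac{1}{\left(2 + 10\right) + i \sqrt{161}} = \frac{1}{12 + i \sqrt{161}}$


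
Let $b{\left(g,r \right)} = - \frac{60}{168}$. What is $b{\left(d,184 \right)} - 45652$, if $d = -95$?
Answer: $- \frac{639133}{14} \approx -45652.0$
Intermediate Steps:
$b{\left(g,r \right)} = - \frac{5}{14}$ ($b{\left(g,r \right)} = \left(-60\right) \frac{1}{168} = - \frac{5}{14}$)
$b{\left(d,184 \right)} - 45652 = - \frac{5}{14} - 45652 = - \frac{639133}{14}$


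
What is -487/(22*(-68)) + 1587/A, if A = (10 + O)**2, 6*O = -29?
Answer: 85937479/1437656 ≈ 59.776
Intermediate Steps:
O = -29/6 (O = (1/6)*(-29) = -29/6 ≈ -4.8333)
A = 961/36 (A = (10 - 29/6)**2 = (31/6)**2 = 961/36 ≈ 26.694)
-487/(22*(-68)) + 1587/A = -487/(22*(-68)) + 1587/(961/36) = -487/(-1496) + 1587*(36/961) = -487*(-1/1496) + 57132/961 = 487/1496 + 57132/961 = 85937479/1437656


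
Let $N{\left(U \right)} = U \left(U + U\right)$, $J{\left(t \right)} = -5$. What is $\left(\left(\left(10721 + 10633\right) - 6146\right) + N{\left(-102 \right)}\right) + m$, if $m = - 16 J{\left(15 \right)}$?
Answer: $36096$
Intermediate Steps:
$m = 80$ ($m = \left(-16\right) \left(-5\right) = 80$)
$N{\left(U \right)} = 2 U^{2}$ ($N{\left(U \right)} = U 2 U = 2 U^{2}$)
$\left(\left(\left(10721 + 10633\right) - 6146\right) + N{\left(-102 \right)}\right) + m = \left(\left(\left(10721 + 10633\right) - 6146\right) + 2 \left(-102\right)^{2}\right) + 80 = \left(\left(21354 - 6146\right) + 2 \cdot 10404\right) + 80 = \left(15208 + 20808\right) + 80 = 36016 + 80 = 36096$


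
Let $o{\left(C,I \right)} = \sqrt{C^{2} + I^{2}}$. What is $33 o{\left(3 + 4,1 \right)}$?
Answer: $165 \sqrt{2} \approx 233.35$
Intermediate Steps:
$33 o{\left(3 + 4,1 \right)} = 33 \sqrt{\left(3 + 4\right)^{2} + 1^{2}} = 33 \sqrt{7^{2} + 1} = 33 \sqrt{49 + 1} = 33 \sqrt{50} = 33 \cdot 5 \sqrt{2} = 165 \sqrt{2}$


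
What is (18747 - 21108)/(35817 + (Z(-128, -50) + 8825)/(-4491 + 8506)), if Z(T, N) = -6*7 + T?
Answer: -631961/9587594 ≈ -0.065914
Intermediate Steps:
Z(T, N) = -42 + T
(18747 - 21108)/(35817 + (Z(-128, -50) + 8825)/(-4491 + 8506)) = (18747 - 21108)/(35817 + ((-42 - 128) + 8825)/(-4491 + 8506)) = -2361/(35817 + (-170 + 8825)/4015) = -2361/(35817 + 8655*(1/4015)) = -2361/(35817 + 1731/803) = -2361/28762782/803 = -2361*803/28762782 = -631961/9587594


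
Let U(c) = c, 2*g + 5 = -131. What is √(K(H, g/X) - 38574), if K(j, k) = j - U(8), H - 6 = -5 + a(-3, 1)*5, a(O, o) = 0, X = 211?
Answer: I*√38581 ≈ 196.42*I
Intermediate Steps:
g = -68 (g = -5/2 + (½)*(-131) = -5/2 - 131/2 = -68)
H = 1 (H = 6 + (-5 + 0*5) = 6 + (-5 + 0) = 6 - 5 = 1)
K(j, k) = -8 + j (K(j, k) = j - 1*8 = j - 8 = -8 + j)
√(K(H, g/X) - 38574) = √((-8 + 1) - 38574) = √(-7 - 38574) = √(-38581) = I*√38581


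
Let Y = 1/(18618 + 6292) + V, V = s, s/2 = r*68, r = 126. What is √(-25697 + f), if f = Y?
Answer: 13*I*√31432957510/24910 ≈ 92.526*I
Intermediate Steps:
s = 17136 (s = 2*(126*68) = 2*8568 = 17136)
V = 17136
Y = 426857761/24910 (Y = 1/(18618 + 6292) + 17136 = 1/24910 + 17136 = 426857761/24910 ≈ 17136.)
f = 426857761/24910 ≈ 17136.
√(-25697 + f) = √(-25697 + 426857761/24910) = √(-213254509/24910) = 13*I*√31432957510/24910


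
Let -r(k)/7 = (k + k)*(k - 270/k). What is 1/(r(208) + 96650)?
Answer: -1/505266 ≈ -1.9792e-6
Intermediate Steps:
r(k) = -14*k*(k - 270/k) (r(k) = -7*(k + k)*(k - 270/k) = -7*2*k*(k - 270/k) = -14*k*(k - 270/k))
1/(r(208) + 96650) = 1/((3780 - 14*208²) + 96650) = 1/((3780 - 14*43264) + 96650) = 1/((3780 - 605696) + 96650) = 1/(-601916 + 96650) = 1/(-505266) = -1/505266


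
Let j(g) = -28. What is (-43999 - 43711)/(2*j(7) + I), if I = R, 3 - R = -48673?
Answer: -8771/4862 ≈ -1.8040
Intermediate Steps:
R = 48676 (R = 3 - 1*(-48673) = 3 + 48673 = 48676)
I = 48676
(-43999 - 43711)/(2*j(7) + I) = (-43999 - 43711)/(2*(-28) + 48676) = -87710/(-56 + 48676) = -87710/48620 = -87710*1/48620 = -8771/4862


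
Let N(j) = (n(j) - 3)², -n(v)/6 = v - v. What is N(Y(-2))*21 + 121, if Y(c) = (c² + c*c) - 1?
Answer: 310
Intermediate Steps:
n(v) = 0 (n(v) = -6*(v - v) = -6*0 = 0)
Y(c) = -1 + 2*c² (Y(c) = (c² + c²) - 1 = 2*c² - 1 = -1 + 2*c²)
N(j) = 9 (N(j) = (0 - 3)² = (-3)² = 9)
N(Y(-2))*21 + 121 = 9*21 + 121 = 189 + 121 = 310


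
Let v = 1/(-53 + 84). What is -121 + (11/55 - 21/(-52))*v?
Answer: -975103/8060 ≈ -120.98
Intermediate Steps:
v = 1/31 ≈ 0.032258
-121 + (11/55 - 21/(-52))*v = -121 + (11/55 - 21/(-52))*(1/31) = -121 + (11*(1/55) - 21*(-1/52))*(1/31) = -121 + (1/5 + 21/52)*(1/31) = -121 + (157/260)*(1/31) = -121 + 157/8060 = -975103/8060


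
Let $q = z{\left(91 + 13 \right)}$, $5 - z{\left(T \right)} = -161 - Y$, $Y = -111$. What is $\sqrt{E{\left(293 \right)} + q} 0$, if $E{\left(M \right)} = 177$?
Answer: $0$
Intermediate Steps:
$z{\left(T \right)} = 55$ ($z{\left(T \right)} = 5 - \left(-161 - -111\right) = 5 - \left(-161 + 111\right) = 5 - -50 = 5 + 50 = 55$)
$q = 55$
$\sqrt{E{\left(293 \right)} + q} 0 = \sqrt{177 + 55} \cdot 0 = \sqrt{232} \cdot 0 = 2 \sqrt{58} \cdot 0 = 0$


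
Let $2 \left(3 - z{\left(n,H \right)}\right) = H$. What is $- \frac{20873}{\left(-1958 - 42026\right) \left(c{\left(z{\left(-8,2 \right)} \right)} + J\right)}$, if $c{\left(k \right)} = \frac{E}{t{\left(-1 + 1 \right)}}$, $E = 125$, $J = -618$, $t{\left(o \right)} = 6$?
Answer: $- \frac{62619}{78797336} \approx -0.00079468$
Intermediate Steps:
$z{\left(n,H \right)} = 3 - \frac{H}{2}$
$c{\left(k \right)} = \frac{125}{6}$
$- \frac{20873}{\left(-1958 - 42026\right) \left(c{\left(z{\left(-8,2 \right)} \right)} + J\right)} = - \frac{20873}{\left(-1958 - 42026\right) \left(\frac{125}{6} - 618\right)} = - \frac{20873}{\left(-43984\right) \left(- \frac{3583}{6}\right)} = - \frac{20873}{\frac{78797336}{3}} = \left(-20873\right) \frac{3}{78797336} = - \frac{62619}{78797336}$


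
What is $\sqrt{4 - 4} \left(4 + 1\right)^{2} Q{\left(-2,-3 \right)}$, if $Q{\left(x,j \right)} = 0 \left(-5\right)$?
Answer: $0$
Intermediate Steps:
$Q{\left(x,j \right)} = 0$
$\sqrt{4 - 4} \left(4 + 1\right)^{2} Q{\left(-2,-3 \right)} = \sqrt{4 - 4} \left(4 + 1\right)^{2} \cdot 0 = \sqrt{0} \cdot 5^{2} \cdot 0 = 0 \cdot 25 \cdot 0 = 0 \cdot 0 = 0$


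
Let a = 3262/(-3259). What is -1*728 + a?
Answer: -2375814/3259 ≈ -729.00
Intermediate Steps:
a = -3262/3259 (a = 3262*(-1/3259) = -3262/3259 ≈ -1.0009)
-1*728 + a = -1*728 - 3262/3259 = -728 - 3262/3259 = -2375814/3259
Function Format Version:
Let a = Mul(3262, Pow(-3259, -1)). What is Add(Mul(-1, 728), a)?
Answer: Rational(-2375814, 3259) ≈ -729.00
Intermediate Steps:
a = Rational(-3262, 3259) (a = Mul(3262, Rational(-1, 3259)) = Rational(-3262, 3259) ≈ -1.0009)
Add(Mul(-1, 728), a) = Add(Mul(-1, 728), Rational(-3262, 3259)) = Add(-728, Rational(-3262, 3259)) = Rational(-2375814, 3259)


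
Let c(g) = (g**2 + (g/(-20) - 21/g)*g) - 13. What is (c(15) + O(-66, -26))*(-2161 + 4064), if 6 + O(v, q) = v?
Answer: 820193/4 ≈ 2.0505e+5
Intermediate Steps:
O(v, q) = -6 + v
c(g) = -13 + g**2 + g*(-21/g - g/20) (c(g) = (g**2 + (g*(-1/20) - 21/g)*g) - 13 = (g**2 + (-g/20 - 21/g)*g) - 13 = (g**2 + (-21/g - g/20)*g) - 13 = (g**2 + g*(-21/g - g/20)) - 13 = -13 + g**2 + g*(-21/g - g/20))
(c(15) + O(-66, -26))*(-2161 + 4064) = ((-34 + (19/20)*15**2) + (-6 - 66))*(-2161 + 4064) = ((-34 + (19/20)*225) - 72)*1903 = ((-34 + 855/4) - 72)*1903 = (719/4 - 72)*1903 = (431/4)*1903 = 820193/4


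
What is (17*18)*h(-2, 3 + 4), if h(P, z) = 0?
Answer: 0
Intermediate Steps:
(17*18)*h(-2, 3 + 4) = (17*18)*0 = 306*0 = 0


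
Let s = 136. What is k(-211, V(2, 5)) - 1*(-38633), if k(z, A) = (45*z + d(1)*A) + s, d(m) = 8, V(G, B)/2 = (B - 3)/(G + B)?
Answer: 204950/7 ≈ 29279.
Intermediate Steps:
V(G, B) = 2*(-3 + B)/(B + G) (V(G, B) = 2*((B - 3)/(G + B)) = 2*((-3 + B)/(B + G)) = 2*(-3 + B)/(B + G))
k(z, A) = 136 + 8*A + 45*z (k(z, A) = (45*z + 8*A) + 136 = (8*A + 45*z) + 136 = 136 + 8*A + 45*z)
k(-211, V(2, 5)) - 1*(-38633) = (136 + 8*(2*(-3 + 5)/(5 + 2)) + 45*(-211)) - 1*(-38633) = (136 + 8*(2*2/7) - 9495) + 38633 = (136 + 8*(2*(1/7)*2) - 9495) + 38633 = (136 + 8*(4/7) - 9495) + 38633 = (136 + 32/7 - 9495) + 38633 = -65481/7 + 38633 = 204950/7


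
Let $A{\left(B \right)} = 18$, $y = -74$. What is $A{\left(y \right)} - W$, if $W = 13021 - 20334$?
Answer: $7331$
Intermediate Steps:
$W = -7313$
$A{\left(y \right)} - W = 18 - -7313 = 18 + 7313 = 7331$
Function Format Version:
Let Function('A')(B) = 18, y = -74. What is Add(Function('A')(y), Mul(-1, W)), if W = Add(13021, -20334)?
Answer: 7331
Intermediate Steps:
W = -7313
Add(Function('A')(y), Mul(-1, W)) = Add(18, Mul(-1, -7313)) = Add(18, 7313) = 7331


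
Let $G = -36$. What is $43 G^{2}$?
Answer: $55728$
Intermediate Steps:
$43 G^{2} = 43 \left(-36\right)^{2} = 43 \cdot 1296 = 55728$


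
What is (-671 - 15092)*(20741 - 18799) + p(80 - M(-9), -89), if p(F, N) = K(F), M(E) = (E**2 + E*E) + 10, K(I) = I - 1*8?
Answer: -30611846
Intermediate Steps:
K(I) = -8 + I (K(I) = I - 8 = -8 + I)
M(E) = 10 + 2*E**2 (M(E) = (E**2 + E**2) + 10 = 2*E**2 + 10 = 10 + 2*E**2)
p(F, N) = -8 + F
(-671 - 15092)*(20741 - 18799) + p(80 - M(-9), -89) = (-671 - 15092)*(20741 - 18799) + (-8 + (80 - (10 + 2*(-9)**2))) = -15763*1942 + (-8 + (80 - (10 + 2*81))) = -30611746 + (-8 + (80 - (10 + 162))) = -30611746 + (-8 + (80 - 1*172)) = -30611746 + (-8 + (80 - 172)) = -30611746 + (-8 - 92) = -30611746 - 100 = -30611846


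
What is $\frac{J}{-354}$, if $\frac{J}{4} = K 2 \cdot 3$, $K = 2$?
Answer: $- \frac{8}{59} \approx -0.13559$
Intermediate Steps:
$J = 48$ ($J = 4 \cdot 2 \cdot 2 \cdot 3 = 4 \cdot 4 \cdot 3 = 4 \cdot 12 = 48$)
$\frac{J}{-354} = \frac{1}{-354} \cdot 48 = \left(- \frac{1}{354}\right) 48 = - \frac{8}{59}$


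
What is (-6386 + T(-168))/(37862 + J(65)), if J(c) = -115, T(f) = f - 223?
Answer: -6777/37747 ≈ -0.17954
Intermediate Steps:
T(f) = -223 + f
(-6386 + T(-168))/(37862 + J(65)) = (-6386 + (-223 - 168))/(37862 - 115) = (-6386 - 391)/37747 = -6777*1/37747 = -6777/37747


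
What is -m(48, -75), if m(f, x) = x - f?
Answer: 123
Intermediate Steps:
-m(48, -75) = -(-75 - 1*48) = -(-75 - 48) = -1*(-123) = 123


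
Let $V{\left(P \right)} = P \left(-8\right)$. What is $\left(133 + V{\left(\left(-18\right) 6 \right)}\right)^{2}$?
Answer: $994009$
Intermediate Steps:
$V{\left(P \right)} = - 8 P$
$\left(133 + V{\left(\left(-18\right) 6 \right)}\right)^{2} = \left(133 - 8 \left(\left(-18\right) 6\right)\right)^{2} = \left(133 - -864\right)^{2} = \left(133 + 864\right)^{2} = 997^{2} = 994009$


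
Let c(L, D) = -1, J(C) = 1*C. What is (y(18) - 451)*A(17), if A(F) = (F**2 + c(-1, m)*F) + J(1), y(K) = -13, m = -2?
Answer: -126672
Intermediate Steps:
J(C) = C
A(F) = 1 + F**2 - F (A(F) = (F**2 - F) + 1 = 1 + F**2 - F)
(y(18) - 451)*A(17) = (-13 - 451)*(1 + 17**2 - 1*17) = -464*(1 + 289 - 17) = -464*273 = -126672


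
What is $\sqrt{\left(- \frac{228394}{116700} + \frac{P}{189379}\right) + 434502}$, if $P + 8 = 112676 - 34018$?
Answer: $\frac{\sqrt{2122245340760054684898282}}{2210052930} \approx 659.17$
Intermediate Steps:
$P = 78650$ ($P = -8 + \left(112676 - 34018\right) = -8 + 78658 = 78650$)
$\sqrt{\left(- \frac{228394}{116700} + \frac{P}{189379}\right) + 434502} = \sqrt{\left(- \frac{228394}{116700} + \frac{78650}{189379}\right) + 434502} = \sqrt{\left(\left(-228394\right) \frac{1}{116700} + 78650 \cdot \frac{1}{189379}\right) + 434502} = \sqrt{\left(- \frac{114197}{58350} + \frac{78650}{189379}\right) + 434502} = \sqrt{- \frac{17037286163}{11050264650} + 434502} = \sqrt{\frac{4801345053668137}{11050264650}} = \frac{\sqrt{2122245340760054684898282}}{2210052930}$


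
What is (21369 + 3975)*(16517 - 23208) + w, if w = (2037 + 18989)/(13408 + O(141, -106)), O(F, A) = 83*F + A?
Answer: -4240265462494/25005 ≈ -1.6958e+8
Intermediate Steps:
O(F, A) = A + 83*F
w = 21026/25005 (w = (2037 + 18989)/(13408 + (-106 + 83*141)) = 21026/(13408 + (-106 + 11703)) = 21026/(13408 + 11597) = 21026/25005 ≈ 0.84087)
(21369 + 3975)*(16517 - 23208) + w = (21369 + 3975)*(16517 - 23208) + 21026/25005 = 25344*(-6691) + 21026/25005 = -169576704 + 21026/25005 = -4240265462494/25005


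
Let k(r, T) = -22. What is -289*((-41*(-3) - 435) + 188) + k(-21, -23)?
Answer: 35814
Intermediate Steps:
-289*((-41*(-3) - 435) + 188) + k(-21, -23) = -289*((-41*(-3) - 435) + 188) - 22 = -289*((123 - 435) + 188) - 22 = -289*(-312 + 188) - 22 = -289*(-124) - 22 = 35836 - 22 = 35814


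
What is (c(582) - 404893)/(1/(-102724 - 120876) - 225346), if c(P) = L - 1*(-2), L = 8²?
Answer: 90519317200/50387365601 ≈ 1.7965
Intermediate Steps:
L = 64
c(P) = 66 (c(P) = 64 - 1*(-2) = 64 + 2 = 66)
(c(582) - 404893)/(1/(-102724 - 120876) - 225346) = (66 - 404893)/(1/(-102724 - 120876) - 225346) = -404827/(1/(-223600) - 225346) = -404827/(-1/223600 - 225346) = -404827/(-50387365601/223600) = -404827*(-223600/50387365601) = 90519317200/50387365601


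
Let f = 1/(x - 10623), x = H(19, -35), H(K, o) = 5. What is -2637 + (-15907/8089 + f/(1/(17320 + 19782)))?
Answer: -113479158439/42944501 ≈ -2642.5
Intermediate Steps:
x = 5
f = -1/10618 (f = 1/(5 - 10623) = 1/(-10618) = -1/10618 ≈ -9.4180e-5)
-2637 + (-15907/8089 + f/(1/(17320 + 19782))) = -2637 + (-15907/8089 - 1/(10618*(1/(17320 + 19782)))) = -2637 + (-15907*1/8089 - 1/(10618*(1/37102))) = -2637 + (-15907/8089 - 1/(10618*1/37102)) = -2637 + (-15907/8089 - 1/10618*37102) = -2637 + (-15907/8089 - 18551/5309) = -2637 - 234509302/42944501 = -113479158439/42944501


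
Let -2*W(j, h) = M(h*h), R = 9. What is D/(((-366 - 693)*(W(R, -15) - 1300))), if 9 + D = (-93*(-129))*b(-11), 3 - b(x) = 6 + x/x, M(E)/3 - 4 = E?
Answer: -31998/1160311 ≈ -0.027577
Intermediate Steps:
M(E) = 12 + 3*E
W(j, h) = -6 - 3*h**2/2 (W(j, h) = -(12 + 3*(h*h))/2 = -(12 + 3*h**2)/2 = -6 - 3*h**2/2)
b(x) = -4 (b(x) = 3 - (6 + x/x) = 3 - (6 + 1) = 3 - 1*7 = 3 - 7 = -4)
D = -47997 (D = -9 - 93*(-129)*(-4) = -9 + 11997*(-4) = -9 - 47988 = -47997)
D/(((-366 - 693)*(W(R, -15) - 1300))) = -47997*1/((-366 - 693)*((-6 - 3/2*(-15)**2) - 1300)) = -47997*(-1/(1059*((-6 - 3/2*225) - 1300))) = -47997*(-1/(1059*((-6 - 675/2) - 1300))) = -47997*(-1/(1059*(-687/2 - 1300))) = -47997/((-1059*(-3287/2))) = -47997/3480933/2 = -47997*2/3480933 = -31998/1160311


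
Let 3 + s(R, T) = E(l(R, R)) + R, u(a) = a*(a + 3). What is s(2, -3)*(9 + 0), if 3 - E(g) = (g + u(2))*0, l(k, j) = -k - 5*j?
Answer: 18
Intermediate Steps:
u(a) = a*(3 + a)
E(g) = 3 (E(g) = 3 - (g + 2*(3 + 2))*0 = 3 - (g + 2*5)*0 = 3 - (g + 10)*0 = 3 - (10 + g)*0 = 3 - 1*0 = 3 + 0 = 3)
s(R, T) = R (s(R, T) = -3 + (3 + R) = R)
s(2, -3)*(9 + 0) = 2*(9 + 0) = 2*9 = 18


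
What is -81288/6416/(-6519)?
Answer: 3387/1742746 ≈ 0.0019435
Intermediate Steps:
-81288/6416/(-6519) = -81288*1/6416*(-1/6519) = -10161/802*(-1/6519) = 3387/1742746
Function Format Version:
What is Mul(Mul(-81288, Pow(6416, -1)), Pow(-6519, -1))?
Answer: Rational(3387, 1742746) ≈ 0.0019435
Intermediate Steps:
Mul(Mul(-81288, Pow(6416, -1)), Pow(-6519, -1)) = Mul(Mul(-81288, Rational(1, 6416)), Rational(-1, 6519)) = Mul(Rational(-10161, 802), Rational(-1, 6519)) = Rational(3387, 1742746)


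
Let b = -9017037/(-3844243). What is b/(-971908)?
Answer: -9017037/3736250525644 ≈ -2.4134e-6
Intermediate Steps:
b = 9017037/3844243 (b = -9017037*(-1/3844243) = 9017037/3844243 ≈ 2.3456)
b/(-971908) = (9017037/3844243)/(-971908) = (9017037/3844243)*(-1/971908) = -9017037/3736250525644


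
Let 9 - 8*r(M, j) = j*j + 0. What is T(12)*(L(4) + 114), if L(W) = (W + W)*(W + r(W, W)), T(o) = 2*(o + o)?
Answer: 6672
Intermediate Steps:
T(o) = 4*o (T(o) = 2*(2*o) = 4*o)
r(M, j) = 9/8 - j²/8 (r(M, j) = 9/8 - (j*j + 0)/8 = 9/8 - (j² + 0)/8 = 9/8 - j²/8)
L(W) = 2*W*(9/8 + W - W²/8) (L(W) = (W + W)*(W + (9/8 - W²/8)) = (2*W)*(9/8 + W - W²/8) = 2*W*(9/8 + W - W²/8))
T(12)*(L(4) + 114) = (4*12)*((¼)*4*(9 - 1*4² + 8*4) + 114) = 48*((¼)*4*(9 - 1*16 + 32) + 114) = 48*((¼)*4*(9 - 16 + 32) + 114) = 48*((¼)*4*25 + 114) = 48*(25 + 114) = 48*139 = 6672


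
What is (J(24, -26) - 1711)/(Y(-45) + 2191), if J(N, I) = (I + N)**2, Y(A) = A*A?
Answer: -1707/4216 ≈ -0.40489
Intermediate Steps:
Y(A) = A**2
(J(24, -26) - 1711)/(Y(-45) + 2191) = ((-26 + 24)**2 - 1711)/((-45)**2 + 2191) = ((-2)**2 - 1711)/(2025 + 2191) = (4 - 1711)/4216 = -1707*1/4216 = -1707/4216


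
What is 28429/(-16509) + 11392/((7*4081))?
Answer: -624060715/471612603 ≈ -1.3232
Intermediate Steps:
28429/(-16509) + 11392/((7*4081)) = 28429*(-1/16509) + 11392/28567 = -28429/16509 + 11392*(1/28567) = -28429/16509 + 11392/28567 = -624060715/471612603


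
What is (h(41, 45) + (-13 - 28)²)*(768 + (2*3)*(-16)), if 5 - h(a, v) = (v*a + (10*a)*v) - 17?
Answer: -12493824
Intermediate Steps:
h(a, v) = 22 - 11*a*v (h(a, v) = 5 - ((v*a + (10*a)*v) - 17) = 5 - ((a*v + 10*a*v) - 17) = 5 - (11*a*v - 17) = 5 - (-17 + 11*a*v) = 5 + (17 - 11*a*v) = 22 - 11*a*v)
(h(41, 45) + (-13 - 28)²)*(768 + (2*3)*(-16)) = ((22 - 11*41*45) + (-13 - 28)²)*(768 + (2*3)*(-16)) = ((22 - 20295) + (-41)²)*(768 + 6*(-16)) = (-20273 + 1681)*(768 - 96) = -18592*672 = -12493824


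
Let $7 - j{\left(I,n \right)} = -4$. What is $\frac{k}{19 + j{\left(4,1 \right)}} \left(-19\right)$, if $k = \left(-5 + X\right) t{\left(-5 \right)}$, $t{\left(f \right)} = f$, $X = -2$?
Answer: $- \frac{133}{6} \approx -22.167$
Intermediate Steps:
$j{\left(I,n \right)} = 11$ ($j{\left(I,n \right)} = 7 - -4 = 7 + 4 = 11$)
$k = 35$ ($k = \left(-5 - 2\right) \left(-5\right) = \left(-7\right) \left(-5\right) = 35$)
$\frac{k}{19 + j{\left(4,1 \right)}} \left(-19\right) = \frac{35}{19 + 11} \left(-19\right) = \frac{35}{30} \left(-19\right) = 35 \cdot \frac{1}{30} \left(-19\right) = \frac{7}{6} \left(-19\right) = - \frac{133}{6}$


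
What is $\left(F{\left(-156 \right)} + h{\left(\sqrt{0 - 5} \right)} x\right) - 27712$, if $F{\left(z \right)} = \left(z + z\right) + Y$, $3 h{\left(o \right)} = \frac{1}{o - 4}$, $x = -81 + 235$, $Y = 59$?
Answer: $- \frac{251773}{9} - \frac{22 i \sqrt{5}}{9} \approx -27975.0 - 5.4659 i$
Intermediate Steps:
$x = 154$
$h{\left(o \right)} = \frac{1}{3 \left(-4 + o\right)}$ ($h{\left(o \right)} = \frac{1}{3 \left(o - 4\right)} = \frac{1}{3 \left(-4 + o\right)}$)
$F{\left(z \right)} = 59 + 2 z$ ($F{\left(z \right)} = \left(z + z\right) + 59 = 2 z + 59 = 59 + 2 z$)
$\left(F{\left(-156 \right)} + h{\left(\sqrt{0 - 5} \right)} x\right) - 27712 = \left(\left(59 + 2 \left(-156\right)\right) + \frac{1}{3 \left(-4 + \sqrt{0 - 5}\right)} 154\right) - 27712 = \left(\left(59 - 312\right) + \frac{1}{3 \left(-4 + \sqrt{-5}\right)} 154\right) - 27712 = \left(-253 + \frac{1}{3 \left(-4 + i \sqrt{5}\right)} 154\right) - 27712 = \left(-253 + \frac{154}{3 \left(-4 + i \sqrt{5}\right)}\right) - 27712 = -27965 + \frac{154}{3 \left(-4 + i \sqrt{5}\right)}$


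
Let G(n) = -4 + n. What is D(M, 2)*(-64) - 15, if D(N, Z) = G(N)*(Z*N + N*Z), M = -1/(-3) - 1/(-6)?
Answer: 433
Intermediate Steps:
M = ½ (M = -1*(-⅓) - 1*(-⅙) = ⅓ + ⅙ = ½ ≈ 0.50000)
D(N, Z) = 2*N*Z*(-4 + N) (D(N, Z) = (-4 + N)*(Z*N + N*Z) = (-4 + N)*(N*Z + N*Z) = (-4 + N)*(2*N*Z) = 2*N*Z*(-4 + N))
D(M, 2)*(-64) - 15 = (2*(½)*2*(-4 + ½))*(-64) - 15 = (2*(½)*2*(-7/2))*(-64) - 15 = -7*(-64) - 15 = 448 - 15 = 433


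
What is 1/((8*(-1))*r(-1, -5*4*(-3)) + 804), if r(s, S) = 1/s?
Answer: 1/812 ≈ 0.0012315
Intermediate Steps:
1/((8*(-1))*r(-1, -5*4*(-3)) + 804) = 1/((8*(-1))/(-1) + 804) = 1/(-8*(-1) + 804) = 1/(8 + 804) = 1/812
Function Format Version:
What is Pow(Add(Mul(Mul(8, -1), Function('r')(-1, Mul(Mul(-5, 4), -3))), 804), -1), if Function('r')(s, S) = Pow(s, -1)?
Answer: Rational(1, 812) ≈ 0.0012315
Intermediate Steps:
Pow(Add(Mul(Mul(8, -1), Function('r')(-1, Mul(Mul(-5, 4), -3))), 804), -1) = Pow(Add(Mul(Mul(8, -1), Pow(-1, -1)), 804), -1) = Pow(Add(Mul(-8, -1), 804), -1) = Pow(Add(8, 804), -1) = Pow(812, -1) = Rational(1, 812)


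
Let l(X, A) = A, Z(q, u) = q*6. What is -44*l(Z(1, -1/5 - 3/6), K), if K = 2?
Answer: -88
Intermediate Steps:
Z(q, u) = 6*q
-44*l(Z(1, -1/5 - 3/6), K) = -44*2 = -88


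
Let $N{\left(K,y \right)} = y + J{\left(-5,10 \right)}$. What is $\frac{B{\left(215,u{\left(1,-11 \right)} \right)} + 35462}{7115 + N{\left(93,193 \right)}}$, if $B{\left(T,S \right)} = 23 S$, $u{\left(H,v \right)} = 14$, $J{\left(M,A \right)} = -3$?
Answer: $\frac{11928}{2435} \approx 4.8986$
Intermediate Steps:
$N{\left(K,y \right)} = -3 + y$ ($N{\left(K,y \right)} = y - 3 = -3 + y$)
$\frac{B{\left(215,u{\left(1,-11 \right)} \right)} + 35462}{7115 + N{\left(93,193 \right)}} = \frac{23 \cdot 14 + 35462}{7115 + \left(-3 + 193\right)} = \frac{322 + 35462}{7115 + 190} = \frac{35784}{7305} = 35784 \cdot \frac{1}{7305} = \frac{11928}{2435}$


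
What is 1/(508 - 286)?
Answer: 1/222 ≈ 0.0045045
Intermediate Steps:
1/(508 - 286) = 1/222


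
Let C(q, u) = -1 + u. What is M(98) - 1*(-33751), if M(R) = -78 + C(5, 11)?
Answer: 33683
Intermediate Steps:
M(R) = -68 (M(R) = -78 + (-1 + 11) = -78 + 10 = -68)
M(98) - 1*(-33751) = -68 - 1*(-33751) = -68 + 33751 = 33683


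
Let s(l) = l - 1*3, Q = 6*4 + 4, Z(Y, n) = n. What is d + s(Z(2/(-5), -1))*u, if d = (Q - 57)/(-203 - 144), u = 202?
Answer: -280347/347 ≈ -807.92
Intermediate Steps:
Q = 28 (Q = 24 + 4 = 28)
s(l) = -3 + l (s(l) = l - 3 = -3 + l)
d = 29/347 (d = (28 - 57)/(-203 - 144) = -29/(-347) = -29*(-1/347) = 29/347 ≈ 0.083573)
d + s(Z(2/(-5), -1))*u = 29/347 + (-3 - 1)*202 = 29/347 - 4*202 = 29/347 - 808 = -280347/347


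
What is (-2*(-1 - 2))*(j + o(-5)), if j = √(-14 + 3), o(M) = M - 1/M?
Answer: -144/5 + 6*I*√11 ≈ -28.8 + 19.9*I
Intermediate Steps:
j = I*√11 (j = √(-11) = I*√11 ≈ 3.3166*I)
(-2*(-1 - 2))*(j + o(-5)) = (-2*(-1 - 2))*(I*√11 + (-5 - 1/(-5))) = (-2*(-3))*(I*√11 + (-5 - 1*(-⅕))) = 6*(I*√11 + (-5 + ⅕)) = 6*(I*√11 - 24/5) = 6*(-24/5 + I*√11) = -144/5 + 6*I*√11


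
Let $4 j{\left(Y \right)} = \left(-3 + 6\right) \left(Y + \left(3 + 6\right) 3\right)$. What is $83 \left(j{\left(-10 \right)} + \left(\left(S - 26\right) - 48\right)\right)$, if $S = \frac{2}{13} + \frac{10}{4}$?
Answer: $- \frac{252901}{52} \approx -4863.5$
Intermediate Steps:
$S = \frac{69}{26}$ ($S = 2 \cdot \frac{1}{13} + 10 \cdot \frac{1}{4} = \frac{2}{13} + \frac{5}{2} = \frac{69}{26} \approx 2.6538$)
$j{\left(Y \right)} = \frac{81}{4} + \frac{3 Y}{4}$ ($j{\left(Y \right)} = \frac{\left(-3 + 6\right) \left(Y + \left(3 + 6\right) 3\right)}{4} = \frac{3 \left(Y + 9 \cdot 3\right)}{4} = \frac{3 \left(Y + 27\right)}{4} = \frac{3 \left(27 + Y\right)}{4} = \frac{81 + 3 Y}{4} = \frac{81}{4} + \frac{3 Y}{4}$)
$83 \left(j{\left(-10 \right)} + \left(\left(S - 26\right) - 48\right)\right) = 83 \left(\left(\frac{81}{4} + \frac{3}{4} \left(-10\right)\right) + \left(\left(\frac{69}{26} - 26\right) - 48\right)\right) = 83 \left(\left(\frac{81}{4} - \frac{15}{2}\right) - \frac{1855}{26}\right) = 83 \left(\frac{51}{4} - \frac{1855}{26}\right) = 83 \left(- \frac{3047}{52}\right) = - \frac{252901}{52}$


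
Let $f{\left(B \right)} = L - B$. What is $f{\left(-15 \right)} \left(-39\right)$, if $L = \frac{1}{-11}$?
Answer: $- \frac{6396}{11} \approx -581.45$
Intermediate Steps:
$L = - \frac{1}{11} \approx -0.090909$
$f{\left(B \right)} = - \frac{1}{11} - B$
$f{\left(-15 \right)} \left(-39\right) = \left(- \frac{1}{11} - -15\right) \left(-39\right) = \left(- \frac{1}{11} + 15\right) \left(-39\right) = \frac{164}{11} \left(-39\right) = - \frac{6396}{11}$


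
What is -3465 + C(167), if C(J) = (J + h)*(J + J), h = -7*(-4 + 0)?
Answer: 61665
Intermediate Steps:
h = 28 (h = -7*(-4) = 28)
C(J) = 2*J*(28 + J) (C(J) = (J + 28)*(J + J) = (28 + J)*(2*J) = 2*J*(28 + J))
-3465 + C(167) = -3465 + 2*167*(28 + 167) = -3465 + 2*167*195 = -3465 + 65130 = 61665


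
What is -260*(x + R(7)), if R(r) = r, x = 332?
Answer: -88140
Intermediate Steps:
-260*(x + R(7)) = -260*(332 + 7) = -260*339 = -88140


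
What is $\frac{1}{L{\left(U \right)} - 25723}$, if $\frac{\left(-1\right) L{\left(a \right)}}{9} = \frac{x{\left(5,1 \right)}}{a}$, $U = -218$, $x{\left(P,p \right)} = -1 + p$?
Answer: $- \frac{1}{25723} \approx -3.8876 \cdot 10^{-5}$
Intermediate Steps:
$L{\left(a \right)} = 0$ ($L{\left(a \right)} = - 9 \frac{-1 + 1}{a} = - 9 \frac{0}{a} = \left(-9\right) 0 = 0$)
$\frac{1}{L{\left(U \right)} - 25723} = \frac{1}{0 - 25723} = \frac{1}{-25723} = - \frac{1}{25723}$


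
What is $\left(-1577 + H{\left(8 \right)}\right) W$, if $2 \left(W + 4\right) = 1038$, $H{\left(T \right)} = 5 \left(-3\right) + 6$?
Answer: $-816790$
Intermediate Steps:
$H{\left(T \right)} = -9$ ($H{\left(T \right)} = -15 + 6 = -9$)
$W = 515$ ($W = -4 + \frac{1}{2} \cdot 1038 = -4 + 519 = 515$)
$\left(-1577 + H{\left(8 \right)}\right) W = \left(-1577 - 9\right) 515 = \left(-1586\right) 515 = -816790$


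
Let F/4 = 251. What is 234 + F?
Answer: 1238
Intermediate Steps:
F = 1004 (F = 4*251 = 1004)
234 + F = 234 + 1004 = 1238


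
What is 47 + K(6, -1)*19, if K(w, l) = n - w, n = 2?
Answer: -29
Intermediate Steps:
K(w, l) = 2 - w
47 + K(6, -1)*19 = 47 + (2 - 1*6)*19 = 47 + (2 - 6)*19 = 47 - 4*19 = 47 - 76 = -29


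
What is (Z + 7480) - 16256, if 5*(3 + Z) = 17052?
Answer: -26843/5 ≈ -5368.6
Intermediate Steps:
Z = 17037/5 (Z = -3 + (⅕)*17052 = -3 + 17052/5 = 17037/5 ≈ 3407.4)
(Z + 7480) - 16256 = (17037/5 + 7480) - 16256 = 54437/5 - 16256 = -26843/5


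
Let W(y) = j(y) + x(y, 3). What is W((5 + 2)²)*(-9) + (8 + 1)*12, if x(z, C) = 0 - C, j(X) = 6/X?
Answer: 6561/49 ≈ 133.90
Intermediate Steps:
x(z, C) = -C
W(y) = -3 + 6/y (W(y) = 6/y - 1*3 = 6/y - 3 = -3 + 6/y)
W((5 + 2)²)*(-9) + (8 + 1)*12 = (-3 + 6/((5 + 2)²))*(-9) + (8 + 1)*12 = (-3 + 6/(7²))*(-9) + 9*12 = (-3 + 6/49)*(-9) + 108 = -141/49*(-9) + 108 = 1269/49 + 108 = 6561/49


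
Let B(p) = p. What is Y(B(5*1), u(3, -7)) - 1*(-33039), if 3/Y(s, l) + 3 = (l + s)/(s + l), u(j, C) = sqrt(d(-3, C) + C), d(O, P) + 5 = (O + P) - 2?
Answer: 66075/2 ≈ 33038.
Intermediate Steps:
d(O, P) = -7 + O + P (d(O, P) = -5 + ((O + P) - 2) = -5 + (-2 + O + P) = -7 + O + P)
u(j, C) = sqrt(-10 + 2*C) (u(j, C) = sqrt((-7 - 3 + C) + C) = sqrt((-10 + C) + C) = sqrt(-10 + 2*C))
Y(s, l) = -3/2 (Y(s, l) = 3/(-3 + (l + s)/(s + l)) = 3/(-3 + (l + s)/(l + s)) = 3/(-3 + 1) = 3/(-2) = 3*(-1/2) = -3/2)
Y(B(5*1), u(3, -7)) - 1*(-33039) = -3/2 - 1*(-33039) = -3/2 + 33039 = 66075/2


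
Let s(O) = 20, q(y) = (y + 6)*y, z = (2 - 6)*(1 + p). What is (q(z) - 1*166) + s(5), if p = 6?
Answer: 470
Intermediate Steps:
z = -28 (z = (2 - 6)*(1 + 6) = -4*7 = -28)
q(y) = y*(6 + y) (q(y) = (6 + y)*y = y*(6 + y))
(q(z) - 1*166) + s(5) = (-28*(6 - 28) - 1*166) + 20 = (-28*(-22) - 166) + 20 = (616 - 166) + 20 = 450 + 20 = 470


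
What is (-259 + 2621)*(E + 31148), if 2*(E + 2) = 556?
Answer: 74223488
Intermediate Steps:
E = 276 (E = -2 + (½)*556 = -2 + 278 = 276)
(-259 + 2621)*(E + 31148) = (-259 + 2621)*(276 + 31148) = 2362*31424 = 74223488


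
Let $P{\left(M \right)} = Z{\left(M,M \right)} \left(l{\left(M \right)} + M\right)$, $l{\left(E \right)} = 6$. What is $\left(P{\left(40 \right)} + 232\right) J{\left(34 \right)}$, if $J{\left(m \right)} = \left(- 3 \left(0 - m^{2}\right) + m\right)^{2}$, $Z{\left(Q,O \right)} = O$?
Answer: $25411016288$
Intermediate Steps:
$P{\left(M \right)} = M \left(6 + M\right)$
$J{\left(m \right)} = \left(m + 3 m^{2}\right)^{2}$ ($J{\left(m \right)} = \left(- 3 \left(- m^{2}\right) + m\right)^{2} = \left(3 m^{2} + m\right)^{2} = \left(m + 3 m^{2}\right)^{2}$)
$\left(P{\left(40 \right)} + 232\right) J{\left(34 \right)} = \left(40 \left(6 + 40\right) + 232\right) 34^{2} \left(1 + 3 \cdot 34\right)^{2} = \left(40 \cdot 46 + 232\right) 1156 \left(1 + 102\right)^{2} = \left(1840 + 232\right) 1156 \cdot 103^{2} = 2072 \cdot 1156 \cdot 10609 = 2072 \cdot 12264004 = 25411016288$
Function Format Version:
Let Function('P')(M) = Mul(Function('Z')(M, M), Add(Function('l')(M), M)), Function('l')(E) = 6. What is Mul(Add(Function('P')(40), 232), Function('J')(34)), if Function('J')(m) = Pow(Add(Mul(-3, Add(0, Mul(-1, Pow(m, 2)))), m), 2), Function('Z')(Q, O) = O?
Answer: 25411016288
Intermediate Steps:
Function('P')(M) = Mul(M, Add(6, M))
Function('J')(m) = Pow(Add(m, Mul(3, Pow(m, 2))), 2) (Function('J')(m) = Pow(Add(Mul(-3, Mul(-1, Pow(m, 2))), m), 2) = Pow(Add(Mul(3, Pow(m, 2)), m), 2) = Pow(Add(m, Mul(3, Pow(m, 2))), 2))
Mul(Add(Function('P')(40), 232), Function('J')(34)) = Mul(Add(Mul(40, Add(6, 40)), 232), Mul(Pow(34, 2), Pow(Add(1, Mul(3, 34)), 2))) = Mul(Add(Mul(40, 46), 232), Mul(1156, Pow(Add(1, 102), 2))) = Mul(Add(1840, 232), Mul(1156, Pow(103, 2))) = Mul(2072, Mul(1156, 10609)) = Mul(2072, 12264004) = 25411016288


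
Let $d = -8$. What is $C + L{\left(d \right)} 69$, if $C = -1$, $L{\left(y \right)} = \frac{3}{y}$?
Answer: $- \frac{215}{8} \approx -26.875$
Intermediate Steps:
$C + L{\left(d \right)} 69 = -1 + \frac{3}{-8} \cdot 69 = -1 + 3 \left(- \frac{1}{8}\right) 69 = -1 - \frac{207}{8} = - \frac{215}{8}$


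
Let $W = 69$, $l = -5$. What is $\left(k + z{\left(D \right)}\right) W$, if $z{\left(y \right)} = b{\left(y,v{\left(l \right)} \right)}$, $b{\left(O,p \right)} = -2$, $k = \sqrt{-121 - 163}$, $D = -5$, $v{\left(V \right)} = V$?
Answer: $-138 + 138 i \sqrt{71} \approx -138.0 + 1162.8 i$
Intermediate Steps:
$k = 2 i \sqrt{71}$ ($k = \sqrt{-284} = 2 i \sqrt{71} \approx 16.852 i$)
$z{\left(y \right)} = -2$
$\left(k + z{\left(D \right)}\right) W = \left(2 i \sqrt{71} - 2\right) 69 = \left(-2 + 2 i \sqrt{71}\right) 69 = -138 + 138 i \sqrt{71}$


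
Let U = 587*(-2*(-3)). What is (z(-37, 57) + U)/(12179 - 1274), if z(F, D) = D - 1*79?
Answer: 700/2181 ≈ 0.32095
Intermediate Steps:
z(F, D) = -79 + D (z(F, D) = D - 79 = -79 + D)
U = 3522 (U = 587*6 = 3522)
(z(-37, 57) + U)/(12179 - 1274) = ((-79 + 57) + 3522)/(12179 - 1274) = (-22 + 3522)/10905 = 3500*(1/10905) = 700/2181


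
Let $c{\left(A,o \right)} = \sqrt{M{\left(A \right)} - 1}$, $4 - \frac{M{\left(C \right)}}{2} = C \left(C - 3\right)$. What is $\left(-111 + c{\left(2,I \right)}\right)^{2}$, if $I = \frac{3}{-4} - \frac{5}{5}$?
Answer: $\left(111 - \sqrt{11}\right)^{2} \approx 11596.0$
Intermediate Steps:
$M{\left(C \right)} = 8 - 2 C \left(-3 + C\right)$ ($M{\left(C \right)} = 8 - 2 C \left(C - 3\right) = 8 - 2 C \left(-3 + C\right)$)
$I = - \frac{7}{4}$ ($I = 3 \left(- \frac{1}{4}\right) - 1 = - \frac{3}{4} - 1 = - \frac{7}{4} \approx -1.75$)
$c{\left(A,o \right)} = \sqrt{7 - 2 A^{2} + 6 A}$ ($c{\left(A,o \right)} = \sqrt{\left(8 - 2 A^{2} + 6 A\right) - 1} = \sqrt{7 - 2 A^{2} + 6 A}$)
$\left(-111 + c{\left(2,I \right)}\right)^{2} = \left(-111 + \sqrt{7 - 2 \cdot 2^{2} + 6 \cdot 2}\right)^{2} = \left(-111 + \sqrt{7 - 8 + 12}\right)^{2} = \left(-111 + \sqrt{11}\right)^{2}$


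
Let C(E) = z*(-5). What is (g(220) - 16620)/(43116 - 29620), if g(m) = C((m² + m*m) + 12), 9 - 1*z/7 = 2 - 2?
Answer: -16935/13496 ≈ -1.2548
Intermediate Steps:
z = 63 (z = 63 - 7*(2 - 2) = 63 - 7*0 = 63 + 0 = 63)
C(E) = -315 (C(E) = 63*(-5) = -315)
g(m) = -315
(g(220) - 16620)/(43116 - 29620) = (-315 - 16620)/(43116 - 29620) = -16935/13496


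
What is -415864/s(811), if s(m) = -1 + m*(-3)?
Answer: 207932/1217 ≈ 170.86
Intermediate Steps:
s(m) = -1 - 3*m
-415864/s(811) = -415864/(-1 - 3*811) = -415864/(-1 - 2433) = -415864/(-2434) = -415864*(-1/2434) = 207932/1217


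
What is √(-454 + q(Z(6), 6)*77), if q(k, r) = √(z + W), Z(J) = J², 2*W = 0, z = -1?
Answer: √(-454 + 77*I) ≈ 1.8005 + 21.383*I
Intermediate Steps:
W = 0 (W = (½)*0 = 0)
q(k, r) = I (q(k, r) = √(-1 + 0) = √(-1) = I)
√(-454 + q(Z(6), 6)*77) = √(-454 + I*77) = √(-454 + 77*I)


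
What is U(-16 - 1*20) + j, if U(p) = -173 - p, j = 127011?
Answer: 126874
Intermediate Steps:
U(-16 - 1*20) + j = (-173 - (-16 - 1*20)) + 127011 = (-173 - (-16 - 20)) + 127011 = (-173 - 1*(-36)) + 127011 = (-173 + 36) + 127011 = -137 + 127011 = 126874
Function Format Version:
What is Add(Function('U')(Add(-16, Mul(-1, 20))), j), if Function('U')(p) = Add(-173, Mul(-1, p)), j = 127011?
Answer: 126874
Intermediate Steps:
Add(Function('U')(Add(-16, Mul(-1, 20))), j) = Add(Add(-173, Mul(-1, Add(-16, Mul(-1, 20)))), 127011) = Add(Add(-173, Mul(-1, Add(-16, -20))), 127011) = Add(Add(-173, Mul(-1, -36)), 127011) = Add(Add(-173, 36), 127011) = Add(-137, 127011) = 126874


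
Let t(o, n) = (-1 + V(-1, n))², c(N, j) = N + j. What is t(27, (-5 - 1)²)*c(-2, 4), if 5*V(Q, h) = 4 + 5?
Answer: 32/25 ≈ 1.2800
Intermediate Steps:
V(Q, h) = 9/5 (V(Q, h) = (4 + 5)/5 = (⅕)*9 = 9/5)
t(o, n) = 16/25 (t(o, n) = (-1 + 9/5)² = (⅘)² = 16/25)
t(27, (-5 - 1)²)*c(-2, 4) = 16*(-2 + 4)/25 = (16/25)*2 = 32/25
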